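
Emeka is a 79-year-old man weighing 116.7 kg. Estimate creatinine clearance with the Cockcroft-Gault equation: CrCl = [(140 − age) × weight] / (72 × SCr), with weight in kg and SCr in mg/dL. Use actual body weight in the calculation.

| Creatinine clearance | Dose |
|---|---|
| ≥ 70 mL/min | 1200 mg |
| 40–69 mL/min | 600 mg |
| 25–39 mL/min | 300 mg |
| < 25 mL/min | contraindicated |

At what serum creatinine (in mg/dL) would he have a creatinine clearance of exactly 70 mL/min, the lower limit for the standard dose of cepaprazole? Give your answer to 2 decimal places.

Standard dose requires CrCl ≥ 70 mL/min.
Set (140 − 79) × 116.7 / (72 × SCr) = 70
SCr = (140 − 79) × 116.7 / (72 × 70) = 1.412 mg/dL

1.41 mg/dL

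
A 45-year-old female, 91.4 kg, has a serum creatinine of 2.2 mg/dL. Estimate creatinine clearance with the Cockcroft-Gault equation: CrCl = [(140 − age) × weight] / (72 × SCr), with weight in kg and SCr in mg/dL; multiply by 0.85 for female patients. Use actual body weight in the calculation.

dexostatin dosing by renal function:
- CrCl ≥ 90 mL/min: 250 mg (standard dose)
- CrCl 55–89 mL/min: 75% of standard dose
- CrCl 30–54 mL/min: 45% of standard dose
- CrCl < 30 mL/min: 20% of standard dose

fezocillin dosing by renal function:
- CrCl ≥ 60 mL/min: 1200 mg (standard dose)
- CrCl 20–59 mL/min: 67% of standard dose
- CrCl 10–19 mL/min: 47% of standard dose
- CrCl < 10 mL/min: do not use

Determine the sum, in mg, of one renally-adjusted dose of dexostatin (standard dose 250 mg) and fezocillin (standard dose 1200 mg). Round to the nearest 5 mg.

915 mg

CrCl = (140 − 45) × 91.4 / (72 × 2.2) × 0.85 = 8683.0 / 158.40 × 0.85 ≈ 46.6 mL/min
CrCl ≈ 47 mL/min.
dexostatin: 30–54 mL/min → 45% of 250 mg = 112.5 mg.
fezocillin: 20–59 mL/min → 67% of 1200 mg = 804 mg.
Total = 112.5 + 804 = 916.5 mg.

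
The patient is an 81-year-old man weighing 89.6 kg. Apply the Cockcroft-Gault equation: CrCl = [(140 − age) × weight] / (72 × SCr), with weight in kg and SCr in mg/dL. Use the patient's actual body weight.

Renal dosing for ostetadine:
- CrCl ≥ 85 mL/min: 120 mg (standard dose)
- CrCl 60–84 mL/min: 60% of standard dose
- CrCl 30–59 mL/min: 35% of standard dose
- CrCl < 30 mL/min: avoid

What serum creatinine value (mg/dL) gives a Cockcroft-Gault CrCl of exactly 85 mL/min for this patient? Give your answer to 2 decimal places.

0.86 mg/dL

Standard dose requires CrCl ≥ 85 mL/min.
Set (140 − 81) × 89.6 / (72 × SCr) = 85
SCr = (140 − 81) × 89.6 / (72 × 85) = 0.864 mg/dL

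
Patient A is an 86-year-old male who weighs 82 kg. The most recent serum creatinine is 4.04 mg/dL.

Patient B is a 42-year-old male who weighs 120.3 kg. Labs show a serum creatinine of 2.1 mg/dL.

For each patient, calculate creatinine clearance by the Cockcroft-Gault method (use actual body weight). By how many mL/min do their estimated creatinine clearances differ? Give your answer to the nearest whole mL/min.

Patient A: CrCl = (140 − 86) × 82 / (72 × 4.04) = 4428.0 / 290.88 ≈ 15.2 mL/min
Patient B: CrCl = (140 − 42) × 120.3 / (72 × 2.1) = 11789.4 / 151.20 ≈ 78.0 mL/min
|15.2 − 78.0| = 62.8 mL/min

63 mL/min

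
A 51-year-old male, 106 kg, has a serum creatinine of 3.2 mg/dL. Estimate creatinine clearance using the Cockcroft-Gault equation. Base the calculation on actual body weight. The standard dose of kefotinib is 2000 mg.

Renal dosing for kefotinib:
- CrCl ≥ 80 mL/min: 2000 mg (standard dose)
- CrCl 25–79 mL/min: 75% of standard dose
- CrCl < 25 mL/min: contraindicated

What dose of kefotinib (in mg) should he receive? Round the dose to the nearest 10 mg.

1500 mg

CrCl = (140 − 51) × 106 / (72 × 3.2) = 9434.0 / 230.40 ≈ 40.9 mL/min
CrCl ≈ 41 mL/min → bracket 25–79 mL/min.
75% of 2000 mg = 1500 mg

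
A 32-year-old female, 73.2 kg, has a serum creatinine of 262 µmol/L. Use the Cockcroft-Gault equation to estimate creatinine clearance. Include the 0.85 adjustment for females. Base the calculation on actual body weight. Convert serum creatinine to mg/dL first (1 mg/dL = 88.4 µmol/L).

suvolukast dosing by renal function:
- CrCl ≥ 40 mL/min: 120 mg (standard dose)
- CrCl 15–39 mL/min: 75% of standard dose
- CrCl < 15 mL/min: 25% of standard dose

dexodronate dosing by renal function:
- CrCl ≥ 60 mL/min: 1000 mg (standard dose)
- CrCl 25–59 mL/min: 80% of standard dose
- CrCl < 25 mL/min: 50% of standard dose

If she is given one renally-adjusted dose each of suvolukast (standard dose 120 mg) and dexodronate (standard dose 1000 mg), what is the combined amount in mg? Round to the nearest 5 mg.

SCr = 262 / 88.4 = 2.964 mg/dL
CrCl = (140 − 32) × 73.2 / (72 × 2.964) × 0.85 = 7905.6 / 213.41 × 0.85 ≈ 31.5 mL/min
CrCl ≈ 31 mL/min.
suvolukast: 15–39 mL/min → 75% of 120 mg = 90 mg.
dexodronate: 25–59 mL/min → 80% of 1000 mg = 800 mg.
Total = 90 + 800 = 890 mg.

890 mg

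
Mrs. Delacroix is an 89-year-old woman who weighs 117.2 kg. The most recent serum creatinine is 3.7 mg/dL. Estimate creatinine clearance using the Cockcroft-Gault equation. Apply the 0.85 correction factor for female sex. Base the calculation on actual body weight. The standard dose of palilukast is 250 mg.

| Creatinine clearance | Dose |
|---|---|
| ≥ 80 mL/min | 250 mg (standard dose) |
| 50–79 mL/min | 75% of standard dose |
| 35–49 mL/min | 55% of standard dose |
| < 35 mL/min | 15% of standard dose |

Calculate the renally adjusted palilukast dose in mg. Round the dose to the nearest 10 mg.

CrCl = (140 − 89) × 117.2 / (72 × 3.7) × 0.85 = 5977.2 / 266.40 × 0.85 ≈ 19.1 mL/min
CrCl ≈ 19 mL/min → bracket < 35 mL/min.
15% of 250 mg = 37.5 mg → 40 mg

40 mg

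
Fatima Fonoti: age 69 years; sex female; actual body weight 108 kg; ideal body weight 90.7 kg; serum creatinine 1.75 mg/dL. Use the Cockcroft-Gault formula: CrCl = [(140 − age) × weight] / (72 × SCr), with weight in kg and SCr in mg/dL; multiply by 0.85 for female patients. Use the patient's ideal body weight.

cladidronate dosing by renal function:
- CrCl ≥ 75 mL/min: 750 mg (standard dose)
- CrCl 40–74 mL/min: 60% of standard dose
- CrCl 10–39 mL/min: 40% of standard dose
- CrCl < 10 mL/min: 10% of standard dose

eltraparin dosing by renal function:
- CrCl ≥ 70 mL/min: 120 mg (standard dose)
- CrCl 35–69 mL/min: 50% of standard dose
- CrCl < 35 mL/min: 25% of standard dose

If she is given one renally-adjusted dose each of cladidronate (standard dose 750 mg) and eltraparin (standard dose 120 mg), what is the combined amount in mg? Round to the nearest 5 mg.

CrCl = (140 − 69) × 90.7 / (72 × 1.75) × 0.85 = 6439.7 / 126.00 × 0.85 ≈ 43.4 mL/min
CrCl ≈ 43 mL/min.
cladidronate: 40–74 mL/min → 60% of 750 mg = 450 mg.
eltraparin: 35–69 mL/min → 50% of 120 mg = 60 mg.
Total = 450 + 60 = 510 mg.

510 mg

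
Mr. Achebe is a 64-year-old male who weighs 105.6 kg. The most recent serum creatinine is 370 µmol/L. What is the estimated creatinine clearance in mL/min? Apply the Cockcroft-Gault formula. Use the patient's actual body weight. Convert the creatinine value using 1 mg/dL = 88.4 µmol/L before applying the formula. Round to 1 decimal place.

26.6 mL/min

SCr = 370 / 88.4 = 4.186 mg/dL
CrCl = (140 − 64) × 105.6 / (72 × 4.186) = 8025.6 / 301.39 ≈ 26.6 mL/min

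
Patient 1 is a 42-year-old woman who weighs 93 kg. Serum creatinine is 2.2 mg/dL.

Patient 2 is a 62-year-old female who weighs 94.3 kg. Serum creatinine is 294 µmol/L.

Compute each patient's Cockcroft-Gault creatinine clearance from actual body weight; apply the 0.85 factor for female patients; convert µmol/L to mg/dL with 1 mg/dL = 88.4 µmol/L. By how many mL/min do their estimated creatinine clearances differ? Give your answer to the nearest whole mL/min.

Patient 1: CrCl = (140 − 42) × 93 / (72 × 2.2) × 0.85 = 9114.0 / 158.40 × 0.85 ≈ 48.9 mL/min
Patient 2: SCr = 294 / 88.4 = 3.326 mg/dL
Patient 2: CrCl = (140 − 62) × 94.3 / (72 × 3.326) × 0.85 = 7355.4 / 239.47 × 0.85 ≈ 26.1 mL/min
|48.9 − 26.1| = 22.8 mL/min

23 mL/min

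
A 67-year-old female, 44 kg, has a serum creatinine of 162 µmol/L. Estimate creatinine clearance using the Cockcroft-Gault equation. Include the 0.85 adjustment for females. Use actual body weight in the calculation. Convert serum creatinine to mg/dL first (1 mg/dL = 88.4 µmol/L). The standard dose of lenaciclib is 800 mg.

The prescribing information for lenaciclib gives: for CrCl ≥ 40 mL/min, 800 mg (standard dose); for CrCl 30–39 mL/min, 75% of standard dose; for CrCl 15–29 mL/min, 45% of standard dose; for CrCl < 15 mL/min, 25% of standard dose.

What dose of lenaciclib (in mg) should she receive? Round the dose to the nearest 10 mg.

360 mg

SCr = 162 / 88.4 = 1.833 mg/dL
CrCl = (140 − 67) × 44 / (72 × 1.833) × 0.85 = 3212.0 / 131.98 × 0.85 ≈ 20.7 mL/min
CrCl ≈ 21 mL/min → bracket 15–29 mL/min.
45% of 800 mg = 360 mg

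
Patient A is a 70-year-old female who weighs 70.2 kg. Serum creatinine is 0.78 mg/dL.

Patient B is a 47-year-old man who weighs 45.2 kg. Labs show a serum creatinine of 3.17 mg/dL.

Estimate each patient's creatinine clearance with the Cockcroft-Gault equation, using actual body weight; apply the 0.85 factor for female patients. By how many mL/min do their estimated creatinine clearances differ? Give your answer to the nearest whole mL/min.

56 mL/min

Patient A: CrCl = (140 − 70) × 70.2 / (72 × 0.78) × 0.85 = 4914.0 / 56.16 × 0.85 ≈ 74.4 mL/min
Patient B: CrCl = (140 − 47) × 45.2 / (72 × 3.17) = 4203.6 / 228.24 ≈ 18.4 mL/min
|74.4 − 18.4| = 56.0 mL/min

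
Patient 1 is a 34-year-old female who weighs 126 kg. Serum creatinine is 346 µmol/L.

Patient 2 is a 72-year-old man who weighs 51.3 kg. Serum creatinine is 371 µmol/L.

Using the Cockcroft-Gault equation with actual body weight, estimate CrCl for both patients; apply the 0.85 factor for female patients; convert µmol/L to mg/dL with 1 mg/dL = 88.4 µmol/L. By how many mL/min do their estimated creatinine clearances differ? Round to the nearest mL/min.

29 mL/min

Patient 1: SCr = 346 / 88.4 = 3.914 mg/dL
Patient 1: CrCl = (140 − 34) × 126 / (72 × 3.914) × 0.85 = 13356.0 / 281.81 × 0.85 ≈ 40.3 mL/min
Patient 2: SCr = 371 / 88.4 = 4.197 mg/dL
Patient 2: CrCl = (140 − 72) × 51.3 / (72 × 4.197) = 3488.4 / 302.18 ≈ 11.5 mL/min
|40.3 − 11.5| = 28.8 mL/min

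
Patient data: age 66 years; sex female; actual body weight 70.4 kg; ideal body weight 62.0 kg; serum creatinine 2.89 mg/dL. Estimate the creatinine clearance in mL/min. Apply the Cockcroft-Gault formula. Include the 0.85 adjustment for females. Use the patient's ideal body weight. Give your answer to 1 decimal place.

CrCl = (140 − 66) × 62 / (72 × 2.89) × 0.85 = 4588.0 / 208.08 × 0.85 ≈ 18.7 mL/min

18.7 mL/min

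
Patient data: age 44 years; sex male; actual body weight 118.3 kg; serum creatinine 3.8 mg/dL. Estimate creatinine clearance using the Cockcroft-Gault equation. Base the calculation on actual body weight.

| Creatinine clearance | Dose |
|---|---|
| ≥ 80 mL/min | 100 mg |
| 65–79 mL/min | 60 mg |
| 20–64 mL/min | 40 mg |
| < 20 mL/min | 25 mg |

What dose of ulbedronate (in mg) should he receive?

CrCl = (140 − 44) × 118.3 / (72 × 3.8) = 11356.8 / 273.60 ≈ 41.5 mL/min
CrCl ≈ 42 mL/min → bracket 20–64 mL/min.
Dose for this bracket: 40 mg.

40 mg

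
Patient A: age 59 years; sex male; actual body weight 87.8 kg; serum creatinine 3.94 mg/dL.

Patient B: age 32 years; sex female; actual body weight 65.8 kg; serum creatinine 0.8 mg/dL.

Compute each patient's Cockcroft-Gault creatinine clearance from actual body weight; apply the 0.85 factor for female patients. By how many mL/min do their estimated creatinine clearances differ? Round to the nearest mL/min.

Patient A: CrCl = (140 − 59) × 87.8 / (72 × 3.94) = 7111.8 / 283.68 ≈ 25.1 mL/min
Patient B: CrCl = (140 − 32) × 65.8 / (72 × 0.8) × 0.85 = 7106.4 / 57.60 × 0.85 ≈ 104.9 mL/min
|25.1 − 104.9| = 79.8 mL/min

80 mL/min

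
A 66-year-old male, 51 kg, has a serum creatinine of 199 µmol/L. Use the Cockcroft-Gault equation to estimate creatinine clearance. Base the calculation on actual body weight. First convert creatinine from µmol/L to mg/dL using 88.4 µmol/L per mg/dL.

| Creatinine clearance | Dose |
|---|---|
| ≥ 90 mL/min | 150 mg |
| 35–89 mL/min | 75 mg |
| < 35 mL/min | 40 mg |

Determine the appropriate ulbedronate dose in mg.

40 mg

SCr = 199 / 88.4 = 2.251 mg/dL
CrCl = (140 − 66) × 51 / (72 × 2.251) = 3774.0 / 162.07 ≈ 23.3 mL/min
CrCl ≈ 23 mL/min → bracket < 35 mL/min.
Dose for this bracket: 40 mg.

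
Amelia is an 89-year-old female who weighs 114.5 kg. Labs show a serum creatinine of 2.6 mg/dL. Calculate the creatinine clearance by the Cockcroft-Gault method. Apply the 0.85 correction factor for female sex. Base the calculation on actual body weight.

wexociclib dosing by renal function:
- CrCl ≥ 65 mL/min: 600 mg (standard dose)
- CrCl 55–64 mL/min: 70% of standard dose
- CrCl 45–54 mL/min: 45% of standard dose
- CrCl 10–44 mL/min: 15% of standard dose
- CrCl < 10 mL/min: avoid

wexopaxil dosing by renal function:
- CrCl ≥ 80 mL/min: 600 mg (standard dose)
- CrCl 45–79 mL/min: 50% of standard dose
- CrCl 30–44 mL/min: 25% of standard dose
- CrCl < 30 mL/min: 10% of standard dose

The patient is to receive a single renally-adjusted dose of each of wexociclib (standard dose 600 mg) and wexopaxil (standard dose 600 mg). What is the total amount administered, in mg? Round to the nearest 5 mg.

150 mg

CrCl = (140 − 89) × 114.5 / (72 × 2.6) × 0.85 = 5839.5 / 187.20 × 0.85 ≈ 26.5 mL/min
CrCl ≈ 27 mL/min.
wexociclib: 10–44 mL/min → 15% of 600 mg = 90 mg.
wexopaxil: < 30 mL/min → 10% of 600 mg = 60 mg.
Total = 90 + 60 = 150 mg.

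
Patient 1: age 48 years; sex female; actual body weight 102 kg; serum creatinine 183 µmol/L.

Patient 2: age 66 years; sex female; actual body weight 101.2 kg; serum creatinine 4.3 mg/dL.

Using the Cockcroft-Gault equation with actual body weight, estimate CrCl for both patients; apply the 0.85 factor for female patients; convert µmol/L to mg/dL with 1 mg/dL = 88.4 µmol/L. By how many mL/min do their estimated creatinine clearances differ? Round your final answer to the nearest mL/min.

33 mL/min

Patient 1: SCr = 183 / 88.4 = 2.07 mg/dL
Patient 1: CrCl = (140 − 48) × 102 / (72 × 2.07) × 0.85 = 9384.0 / 149.04 × 0.85 ≈ 53.5 mL/min
Patient 2: CrCl = (140 − 66) × 101.2 / (72 × 4.3) × 0.85 = 7488.8 / 309.60 × 0.85 ≈ 20.6 mL/min
|53.5 − 20.6| = 32.9 mL/min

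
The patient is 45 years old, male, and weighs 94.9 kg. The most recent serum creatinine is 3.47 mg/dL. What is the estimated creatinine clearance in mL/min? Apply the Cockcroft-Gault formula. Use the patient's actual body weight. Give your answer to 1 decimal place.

CrCl = (140 − 45) × 94.9 / (72 × 3.47) = 9015.5 / 249.84 ≈ 36.1 mL/min

36.1 mL/min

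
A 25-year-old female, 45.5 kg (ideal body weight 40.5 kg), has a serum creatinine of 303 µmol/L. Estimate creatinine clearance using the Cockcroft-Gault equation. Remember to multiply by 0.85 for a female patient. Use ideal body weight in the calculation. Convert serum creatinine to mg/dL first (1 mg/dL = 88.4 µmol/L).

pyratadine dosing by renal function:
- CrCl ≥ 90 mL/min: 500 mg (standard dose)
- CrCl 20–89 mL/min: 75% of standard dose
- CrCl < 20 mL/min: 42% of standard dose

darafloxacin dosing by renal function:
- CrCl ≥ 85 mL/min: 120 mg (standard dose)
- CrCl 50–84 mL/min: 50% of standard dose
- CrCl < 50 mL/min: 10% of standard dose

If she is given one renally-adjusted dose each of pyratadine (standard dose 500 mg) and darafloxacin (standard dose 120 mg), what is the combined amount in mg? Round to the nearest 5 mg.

SCr = 303 / 88.4 = 3.428 mg/dL
CrCl = (140 − 25) × 40.5 / (72 × 3.428) × 0.85 = 4657.5 / 246.82 × 0.85 ≈ 16.0 mL/min
CrCl ≈ 16 mL/min.
pyratadine: < 20 mL/min → 42% of 500 mg = 210 mg.
darafloxacin: < 50 mL/min → 10% of 120 mg = 12 mg.
Total = 210 + 12 = 222 mg.

220 mg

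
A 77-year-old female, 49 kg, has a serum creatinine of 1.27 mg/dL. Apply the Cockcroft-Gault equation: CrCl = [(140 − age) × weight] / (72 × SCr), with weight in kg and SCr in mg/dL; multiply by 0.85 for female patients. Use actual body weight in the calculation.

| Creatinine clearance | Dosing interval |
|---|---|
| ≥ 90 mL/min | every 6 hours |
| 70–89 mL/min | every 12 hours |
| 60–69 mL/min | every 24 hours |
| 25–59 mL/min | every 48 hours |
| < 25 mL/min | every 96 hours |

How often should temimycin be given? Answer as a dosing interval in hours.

CrCl = (140 − 77) × 49 / (72 × 1.27) × 0.85 = 3087.0 / 91.44 × 0.85 ≈ 28.7 mL/min
CrCl ≈ 29 mL/min → bracket 25–59 mL/min → every 48 hours.

every 48 hours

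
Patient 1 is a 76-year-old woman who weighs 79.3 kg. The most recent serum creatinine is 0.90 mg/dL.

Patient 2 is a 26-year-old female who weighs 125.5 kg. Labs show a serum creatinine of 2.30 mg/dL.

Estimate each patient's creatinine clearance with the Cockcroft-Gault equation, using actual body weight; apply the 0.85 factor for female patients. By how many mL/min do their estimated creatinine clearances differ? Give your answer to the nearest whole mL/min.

7 mL/min

Patient 1: CrCl = (140 − 76) × 79.3 / (72 × 0.9) × 0.85 = 5075.2 / 64.80 × 0.85 ≈ 66.6 mL/min
Patient 2: CrCl = (140 − 26) × 125.5 / (72 × 2.3) × 0.85 = 14307.0 / 165.60 × 0.85 ≈ 73.4 mL/min
|66.6 − 73.4| = 6.8 mL/min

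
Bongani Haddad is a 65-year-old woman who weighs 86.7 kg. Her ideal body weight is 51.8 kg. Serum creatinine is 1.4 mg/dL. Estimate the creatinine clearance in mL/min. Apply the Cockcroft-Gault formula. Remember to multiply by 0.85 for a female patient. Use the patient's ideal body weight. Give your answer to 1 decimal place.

32.8 mL/min

CrCl = (140 − 65) × 51.8 / (72 × 1.4) × 0.85 = 3885.0 / 100.80 × 0.85 ≈ 32.8 mL/min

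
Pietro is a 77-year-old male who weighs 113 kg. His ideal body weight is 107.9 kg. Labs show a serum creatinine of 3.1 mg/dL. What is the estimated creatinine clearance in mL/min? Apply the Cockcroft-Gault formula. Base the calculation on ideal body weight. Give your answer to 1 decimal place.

30.5 mL/min

CrCl = (140 − 77) × 107.9 / (72 × 3.1) = 6797.7 / 223.20 ≈ 30.5 mL/min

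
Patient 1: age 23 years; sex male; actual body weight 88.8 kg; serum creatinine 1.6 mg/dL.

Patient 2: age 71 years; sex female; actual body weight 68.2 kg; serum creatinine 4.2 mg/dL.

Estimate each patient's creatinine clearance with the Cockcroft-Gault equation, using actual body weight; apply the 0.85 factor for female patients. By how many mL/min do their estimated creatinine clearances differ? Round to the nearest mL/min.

77 mL/min

Patient 1: CrCl = (140 − 23) × 88.8 / (72 × 1.6) = 10389.6 / 115.20 ≈ 90.2 mL/min
Patient 2: CrCl = (140 − 71) × 68.2 / (72 × 4.2) × 0.85 = 4705.8 / 302.40 × 0.85 ≈ 13.2 mL/min
|90.2 − 13.2| = 77.0 mL/min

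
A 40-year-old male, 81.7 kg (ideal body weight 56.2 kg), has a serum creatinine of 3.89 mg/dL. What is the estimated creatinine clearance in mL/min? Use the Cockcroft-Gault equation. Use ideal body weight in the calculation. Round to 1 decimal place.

CrCl = (140 − 40) × 56.2 / (72 × 3.89) = 5620.0 / 280.08 ≈ 20.1 mL/min

20.1 mL/min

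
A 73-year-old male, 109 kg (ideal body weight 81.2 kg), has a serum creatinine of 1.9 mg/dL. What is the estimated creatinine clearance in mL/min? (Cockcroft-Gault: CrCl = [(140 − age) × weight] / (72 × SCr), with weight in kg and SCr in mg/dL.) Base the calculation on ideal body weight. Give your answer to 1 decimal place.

39.8 mL/min

CrCl = (140 − 73) × 81.2 / (72 × 1.9) = 5440.4 / 136.80 ≈ 39.8 mL/min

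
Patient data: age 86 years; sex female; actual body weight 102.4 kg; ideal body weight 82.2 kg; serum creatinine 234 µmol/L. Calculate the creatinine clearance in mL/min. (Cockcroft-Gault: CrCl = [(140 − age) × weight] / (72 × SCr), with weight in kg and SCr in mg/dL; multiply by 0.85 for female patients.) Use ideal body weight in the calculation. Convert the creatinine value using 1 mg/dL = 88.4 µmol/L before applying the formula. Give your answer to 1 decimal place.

SCr = 234 / 88.4 = 2.647 mg/dL
CrCl = (140 − 86) × 82.2 / (72 × 2.647) × 0.85 = 4438.8 / 190.58 × 0.85 ≈ 19.8 mL/min

19.8 mL/min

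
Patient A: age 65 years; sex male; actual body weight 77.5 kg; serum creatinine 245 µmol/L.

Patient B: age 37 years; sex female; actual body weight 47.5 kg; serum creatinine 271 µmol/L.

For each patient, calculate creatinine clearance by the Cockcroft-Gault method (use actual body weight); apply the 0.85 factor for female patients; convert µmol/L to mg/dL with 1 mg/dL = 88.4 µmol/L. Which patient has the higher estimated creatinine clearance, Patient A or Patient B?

Patient A

Patient A: SCr = 245 / 88.4 = 2.771 mg/dL
Patient A: CrCl = (140 − 65) × 77.5 / (72 × 2.771) = 5812.5 / 199.51 ≈ 29.1 mL/min
Patient B: SCr = 271 / 88.4 = 3.066 mg/dL
Patient B: CrCl = (140 − 37) × 47.5 / (72 × 3.066) × 0.85 = 4892.5 / 220.75 × 0.85 ≈ 18.8 mL/min
29.1 vs 18.8 mL/min → Patient A is higher.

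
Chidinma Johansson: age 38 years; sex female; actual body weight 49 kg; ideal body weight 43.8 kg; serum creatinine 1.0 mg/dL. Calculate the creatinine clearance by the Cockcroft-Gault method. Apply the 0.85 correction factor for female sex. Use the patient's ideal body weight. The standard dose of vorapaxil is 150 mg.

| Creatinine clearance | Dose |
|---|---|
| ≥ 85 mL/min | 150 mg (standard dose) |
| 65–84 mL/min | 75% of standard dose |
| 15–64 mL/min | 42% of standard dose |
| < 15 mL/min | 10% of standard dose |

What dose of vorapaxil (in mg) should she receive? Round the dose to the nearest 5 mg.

CrCl = (140 − 38) × 43.8 / (72 × 1) × 0.85 = 4467.6 / 72.00 × 0.85 ≈ 52.7 mL/min
CrCl ≈ 53 mL/min → bracket 15–64 mL/min.
42% of 150 mg = 63 mg → 65 mg

65 mg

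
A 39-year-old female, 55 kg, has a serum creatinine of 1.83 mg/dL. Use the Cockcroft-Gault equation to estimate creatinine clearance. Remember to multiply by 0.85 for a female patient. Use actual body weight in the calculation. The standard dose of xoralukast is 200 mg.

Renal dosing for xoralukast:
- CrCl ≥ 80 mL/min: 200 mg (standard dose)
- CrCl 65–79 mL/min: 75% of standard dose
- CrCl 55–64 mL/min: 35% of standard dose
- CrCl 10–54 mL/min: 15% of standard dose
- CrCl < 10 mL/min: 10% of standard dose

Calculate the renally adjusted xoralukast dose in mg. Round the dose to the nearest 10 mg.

30 mg

CrCl = (140 − 39) × 55 / (72 × 1.83) × 0.85 = 5555.0 / 131.76 × 0.85 ≈ 35.8 mL/min
CrCl ≈ 36 mL/min → bracket 10–54 mL/min.
15% of 200 mg = 30 mg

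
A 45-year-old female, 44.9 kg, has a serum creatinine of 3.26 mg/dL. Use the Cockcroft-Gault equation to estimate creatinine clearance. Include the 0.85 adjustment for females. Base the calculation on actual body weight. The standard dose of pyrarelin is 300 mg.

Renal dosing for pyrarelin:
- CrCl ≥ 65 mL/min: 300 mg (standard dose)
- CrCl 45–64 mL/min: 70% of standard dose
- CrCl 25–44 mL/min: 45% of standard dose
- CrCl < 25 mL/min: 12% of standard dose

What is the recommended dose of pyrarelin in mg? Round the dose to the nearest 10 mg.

40 mg

CrCl = (140 − 45) × 44.9 / (72 × 3.26) × 0.85 = 4265.5 / 234.72 × 0.85 ≈ 15.4 mL/min
CrCl ≈ 15 mL/min → bracket < 25 mL/min.
12% of 300 mg = 36 mg → 40 mg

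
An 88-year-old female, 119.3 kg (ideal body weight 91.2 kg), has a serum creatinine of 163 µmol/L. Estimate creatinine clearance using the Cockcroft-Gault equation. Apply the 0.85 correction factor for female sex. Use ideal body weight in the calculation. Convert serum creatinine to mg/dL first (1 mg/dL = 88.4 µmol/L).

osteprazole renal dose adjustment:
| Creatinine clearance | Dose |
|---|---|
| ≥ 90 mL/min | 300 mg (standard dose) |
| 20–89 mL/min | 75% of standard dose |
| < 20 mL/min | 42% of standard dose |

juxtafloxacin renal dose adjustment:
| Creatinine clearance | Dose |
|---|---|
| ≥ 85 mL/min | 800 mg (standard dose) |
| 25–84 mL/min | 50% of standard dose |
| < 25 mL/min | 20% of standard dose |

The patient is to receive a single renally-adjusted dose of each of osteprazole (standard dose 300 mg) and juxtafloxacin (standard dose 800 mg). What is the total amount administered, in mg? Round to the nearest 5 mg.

SCr = 163 / 88.4 = 1.844 mg/dL
CrCl = (140 − 88) × 91.2 / (72 × 1.844) × 0.85 = 4742.4 / 132.77 × 0.85 ≈ 30.4 mL/min
CrCl ≈ 30 mL/min.
osteprazole: 20–89 mL/min → 75% of 300 mg = 225 mg.
juxtafloxacin: 25–84 mL/min → 50% of 800 mg = 400 mg.
Total = 225 + 400 = 625 mg.

625 mg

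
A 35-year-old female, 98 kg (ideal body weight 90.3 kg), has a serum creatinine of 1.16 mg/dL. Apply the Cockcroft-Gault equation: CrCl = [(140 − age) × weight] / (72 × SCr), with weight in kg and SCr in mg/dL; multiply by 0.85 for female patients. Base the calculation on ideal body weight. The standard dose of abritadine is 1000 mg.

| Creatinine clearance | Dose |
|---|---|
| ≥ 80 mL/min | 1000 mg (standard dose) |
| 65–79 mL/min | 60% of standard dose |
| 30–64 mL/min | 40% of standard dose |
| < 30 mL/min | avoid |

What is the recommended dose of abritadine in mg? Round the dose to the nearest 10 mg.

1000 mg

CrCl = (140 − 35) × 90.3 / (72 × 1.16) × 0.85 = 9481.5 / 83.52 × 0.85 ≈ 96.5 mL/min
CrCl ≈ 96 mL/min → bracket ≥ 80 mL/min.
100% of 1000 mg = 1000 mg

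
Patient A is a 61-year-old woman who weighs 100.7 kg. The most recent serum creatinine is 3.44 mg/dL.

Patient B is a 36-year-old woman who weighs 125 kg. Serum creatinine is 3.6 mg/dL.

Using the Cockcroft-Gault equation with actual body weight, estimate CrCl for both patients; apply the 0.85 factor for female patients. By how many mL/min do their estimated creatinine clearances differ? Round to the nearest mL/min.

Patient A: CrCl = (140 − 61) × 100.7 / (72 × 3.44) × 0.85 = 7955.3 / 247.68 × 0.85 ≈ 27.3 mL/min
Patient B: CrCl = (140 − 36) × 125 / (72 × 3.6) × 0.85 = 13000.0 / 259.20 × 0.85 ≈ 42.6 mL/min
|27.3 − 42.6| = 15.3 mL/min

15 mL/min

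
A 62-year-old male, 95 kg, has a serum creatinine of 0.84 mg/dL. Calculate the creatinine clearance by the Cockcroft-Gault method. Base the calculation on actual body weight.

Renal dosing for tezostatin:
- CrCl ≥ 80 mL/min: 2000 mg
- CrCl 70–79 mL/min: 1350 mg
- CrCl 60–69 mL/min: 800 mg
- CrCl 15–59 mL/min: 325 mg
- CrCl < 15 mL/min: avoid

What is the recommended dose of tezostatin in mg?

2000 mg

CrCl = (140 − 62) × 95 / (72 × 0.84) = 7410.0 / 60.48 ≈ 122.5 mL/min
CrCl ≈ 123 mL/min → bracket ≥ 80 mL/min.
Dose for this bracket: 2000 mg.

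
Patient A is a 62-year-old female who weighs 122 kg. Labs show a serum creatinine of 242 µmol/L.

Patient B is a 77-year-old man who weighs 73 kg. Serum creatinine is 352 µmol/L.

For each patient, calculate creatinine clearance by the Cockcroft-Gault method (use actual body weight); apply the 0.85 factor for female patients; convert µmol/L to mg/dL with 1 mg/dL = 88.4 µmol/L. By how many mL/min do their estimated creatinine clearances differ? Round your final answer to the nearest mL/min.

25 mL/min

Patient A: SCr = 242 / 88.4 = 2.738 mg/dL
Patient A: CrCl = (140 − 62) × 122 / (72 × 2.738) × 0.85 = 9516.0 / 197.14 × 0.85 ≈ 41.0 mL/min
Patient B: SCr = 352 / 88.4 = 3.982 mg/dL
Patient B: CrCl = (140 − 77) × 73 / (72 × 3.982) = 4599.0 / 286.70 ≈ 16.0 mL/min
|41.0 − 16.0| = 25.0 mL/min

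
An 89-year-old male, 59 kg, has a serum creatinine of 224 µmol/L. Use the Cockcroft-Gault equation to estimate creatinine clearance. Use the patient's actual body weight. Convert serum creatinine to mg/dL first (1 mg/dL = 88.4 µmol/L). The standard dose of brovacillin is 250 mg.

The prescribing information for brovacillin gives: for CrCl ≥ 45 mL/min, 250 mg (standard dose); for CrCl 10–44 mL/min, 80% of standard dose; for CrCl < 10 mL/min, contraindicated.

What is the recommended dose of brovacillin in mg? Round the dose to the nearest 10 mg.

200 mg

SCr = 224 / 88.4 = 2.534 mg/dL
CrCl = (140 − 89) × 59 / (72 × 2.534) = 3009.0 / 182.45 ≈ 16.5 mL/min
CrCl ≈ 16 mL/min → bracket 10–44 mL/min.
80% of 250 mg = 200 mg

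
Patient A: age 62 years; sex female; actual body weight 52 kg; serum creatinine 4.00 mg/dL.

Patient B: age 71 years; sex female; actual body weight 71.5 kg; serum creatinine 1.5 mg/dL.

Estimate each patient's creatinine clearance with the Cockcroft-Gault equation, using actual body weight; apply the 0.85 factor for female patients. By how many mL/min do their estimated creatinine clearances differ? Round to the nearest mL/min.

Patient A: CrCl = (140 − 62) × 52 / (72 × 4) × 0.85 = 4056.0 / 288.00 × 0.85 ≈ 12.0 mL/min
Patient B: CrCl = (140 − 71) × 71.5 / (72 × 1.5) × 0.85 = 4933.5 / 108.00 × 0.85 ≈ 38.8 mL/min
|12.0 − 38.8| = 26.8 mL/min

27 mL/min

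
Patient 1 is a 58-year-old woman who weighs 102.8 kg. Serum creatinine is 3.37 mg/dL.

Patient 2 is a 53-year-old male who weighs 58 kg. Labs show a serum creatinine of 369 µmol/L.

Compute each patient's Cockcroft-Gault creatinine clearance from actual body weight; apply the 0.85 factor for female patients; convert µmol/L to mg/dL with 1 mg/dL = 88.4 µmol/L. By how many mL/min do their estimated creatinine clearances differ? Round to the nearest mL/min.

Patient 1: CrCl = (140 − 58) × 102.8 / (72 × 3.37) × 0.85 = 8429.6 / 242.64 × 0.85 ≈ 29.5 mL/min
Patient 2: SCr = 369 / 88.4 = 4.174 mg/dL
Patient 2: CrCl = (140 − 53) × 58 / (72 × 4.174) = 5046.0 / 300.53 ≈ 16.8 mL/min
|29.5 − 16.8| = 12.7 mL/min

13 mL/min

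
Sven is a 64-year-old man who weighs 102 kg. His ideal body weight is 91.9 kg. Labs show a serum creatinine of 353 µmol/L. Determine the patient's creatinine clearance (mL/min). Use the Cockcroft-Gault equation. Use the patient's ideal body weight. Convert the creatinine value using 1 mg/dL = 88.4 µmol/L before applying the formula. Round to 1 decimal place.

24.3 mL/min

SCr = 353 / 88.4 = 3.993 mg/dL
CrCl = (140 − 64) × 91.9 / (72 × 3.993) = 6984.4 / 287.50 ≈ 24.3 mL/min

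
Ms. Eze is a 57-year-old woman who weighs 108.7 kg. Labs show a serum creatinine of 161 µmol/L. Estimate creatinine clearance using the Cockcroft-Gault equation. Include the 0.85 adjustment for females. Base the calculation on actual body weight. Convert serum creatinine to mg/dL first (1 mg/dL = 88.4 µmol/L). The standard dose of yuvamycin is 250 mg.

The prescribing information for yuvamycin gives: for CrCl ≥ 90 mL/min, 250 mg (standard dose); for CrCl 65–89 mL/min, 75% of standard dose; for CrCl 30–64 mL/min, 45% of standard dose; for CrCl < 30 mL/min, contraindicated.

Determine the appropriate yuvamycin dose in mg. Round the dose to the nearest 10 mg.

110 mg

SCr = 161 / 88.4 = 1.821 mg/dL
CrCl = (140 − 57) × 108.7 / (72 × 1.821) × 0.85 = 9022.1 / 131.11 × 0.85 ≈ 58.5 mL/min
CrCl ≈ 58 mL/min → bracket 30–64 mL/min.
45% of 250 mg = 112.5 mg → 110 mg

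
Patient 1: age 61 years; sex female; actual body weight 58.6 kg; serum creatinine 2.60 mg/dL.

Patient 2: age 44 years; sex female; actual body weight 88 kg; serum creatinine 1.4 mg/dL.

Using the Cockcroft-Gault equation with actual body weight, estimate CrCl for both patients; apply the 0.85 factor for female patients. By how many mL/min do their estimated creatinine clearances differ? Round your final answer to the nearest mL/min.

50 mL/min

Patient 1: CrCl = (140 − 61) × 58.6 / (72 × 2.6) × 0.85 = 4629.4 / 187.20 × 0.85 ≈ 21.0 mL/min
Patient 2: CrCl = (140 − 44) × 88 / (72 × 1.4) × 0.85 = 8448.0 / 100.80 × 0.85 ≈ 71.2 mL/min
|21.0 − 71.2| = 50.2 mL/min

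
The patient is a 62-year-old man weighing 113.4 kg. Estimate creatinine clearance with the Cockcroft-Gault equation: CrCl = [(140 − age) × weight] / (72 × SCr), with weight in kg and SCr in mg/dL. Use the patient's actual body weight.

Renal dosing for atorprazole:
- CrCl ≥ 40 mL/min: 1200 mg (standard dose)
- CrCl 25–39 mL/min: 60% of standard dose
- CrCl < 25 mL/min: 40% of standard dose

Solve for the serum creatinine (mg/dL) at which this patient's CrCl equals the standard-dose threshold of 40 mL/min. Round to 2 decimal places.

3.07 mg/dL

Standard dose requires CrCl ≥ 40 mL/min.
Set (140 − 62) × 113.4 / (72 × SCr) = 40
SCr = (140 − 62) × 113.4 / (72 × 40) = 3.071 mg/dL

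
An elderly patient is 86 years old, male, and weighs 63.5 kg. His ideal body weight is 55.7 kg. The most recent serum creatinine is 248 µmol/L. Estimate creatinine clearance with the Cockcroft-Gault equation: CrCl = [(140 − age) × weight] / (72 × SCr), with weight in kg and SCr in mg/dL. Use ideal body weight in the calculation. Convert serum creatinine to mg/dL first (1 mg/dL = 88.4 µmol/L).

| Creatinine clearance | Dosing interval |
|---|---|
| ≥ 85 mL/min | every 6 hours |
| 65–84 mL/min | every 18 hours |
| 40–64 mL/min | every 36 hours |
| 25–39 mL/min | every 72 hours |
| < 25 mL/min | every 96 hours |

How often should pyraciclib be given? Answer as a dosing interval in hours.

every 96 hours

SCr = 248 / 88.4 = 2.805 mg/dL
CrCl = (140 − 86) × 55.7 / (72 × 2.805) = 3007.8 / 201.96 ≈ 14.9 mL/min
CrCl ≈ 15 mL/min → bracket < 25 mL/min → every 96 hours.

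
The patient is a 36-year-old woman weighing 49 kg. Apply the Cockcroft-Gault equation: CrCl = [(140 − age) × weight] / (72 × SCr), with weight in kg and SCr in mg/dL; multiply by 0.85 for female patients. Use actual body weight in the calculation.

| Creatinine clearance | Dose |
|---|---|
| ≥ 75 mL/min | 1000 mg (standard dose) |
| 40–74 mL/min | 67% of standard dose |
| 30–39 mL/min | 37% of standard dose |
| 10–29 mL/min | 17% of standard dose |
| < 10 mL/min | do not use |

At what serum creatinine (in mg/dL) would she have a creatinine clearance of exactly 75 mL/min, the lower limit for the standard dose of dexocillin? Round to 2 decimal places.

0.80 mg/dL

Standard dose requires CrCl ≥ 75 mL/min.
Set (140 − 36) × 49 × 0.85 / (72 × SCr) = 75
SCr = (140 − 36) × 49 × 0.85 / (72 × 75) = 0.802 mg/dL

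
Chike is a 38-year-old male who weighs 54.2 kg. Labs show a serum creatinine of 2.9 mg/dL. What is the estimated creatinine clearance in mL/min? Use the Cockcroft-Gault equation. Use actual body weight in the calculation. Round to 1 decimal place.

CrCl = (140 − 38) × 54.2 / (72 × 2.9) = 5528.4 / 208.80 ≈ 26.5 mL/min

26.5 mL/min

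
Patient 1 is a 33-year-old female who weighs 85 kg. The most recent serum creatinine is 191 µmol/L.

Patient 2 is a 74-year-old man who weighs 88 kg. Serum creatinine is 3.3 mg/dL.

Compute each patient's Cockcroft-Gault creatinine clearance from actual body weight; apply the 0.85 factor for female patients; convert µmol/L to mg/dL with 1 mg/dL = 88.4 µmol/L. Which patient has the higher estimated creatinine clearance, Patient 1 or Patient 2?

Patient 1: SCr = 191 / 88.4 = 2.161 mg/dL
Patient 1: CrCl = (140 − 33) × 85 / (72 × 2.161) × 0.85 = 9095.0 / 155.59 × 0.85 ≈ 49.7 mL/min
Patient 2: CrCl = (140 − 74) × 88 / (72 × 3.3) = 5808.0 / 237.60 ≈ 24.4 mL/min
49.7 vs 24.4 mL/min → Patient 1 is higher.

Patient 1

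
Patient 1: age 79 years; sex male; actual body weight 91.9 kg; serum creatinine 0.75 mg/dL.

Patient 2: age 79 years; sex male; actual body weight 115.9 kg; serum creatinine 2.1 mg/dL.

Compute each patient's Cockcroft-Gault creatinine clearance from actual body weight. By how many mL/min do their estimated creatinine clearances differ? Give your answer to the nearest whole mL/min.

Patient 1: CrCl = (140 − 79) × 91.9 / (72 × 0.75) = 5605.9 / 54.00 ≈ 103.8 mL/min
Patient 2: CrCl = (140 − 79) × 115.9 / (72 × 2.1) = 7069.9 / 151.20 ≈ 46.8 mL/min
|103.8 − 46.8| = 57.0 mL/min

57 mL/min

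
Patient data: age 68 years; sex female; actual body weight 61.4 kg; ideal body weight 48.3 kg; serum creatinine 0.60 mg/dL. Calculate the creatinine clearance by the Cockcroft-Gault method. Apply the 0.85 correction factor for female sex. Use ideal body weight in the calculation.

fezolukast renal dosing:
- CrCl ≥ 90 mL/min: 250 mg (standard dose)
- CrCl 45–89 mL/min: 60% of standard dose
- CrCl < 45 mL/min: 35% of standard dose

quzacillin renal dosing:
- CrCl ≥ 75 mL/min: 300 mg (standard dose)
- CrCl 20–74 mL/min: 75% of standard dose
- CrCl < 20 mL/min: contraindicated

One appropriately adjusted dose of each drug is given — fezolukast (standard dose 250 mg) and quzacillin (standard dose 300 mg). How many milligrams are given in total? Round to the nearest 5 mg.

CrCl = (140 − 68) × 48.3 / (72 × 0.6) × 0.85 = 3477.6 / 43.20 × 0.85 ≈ 68.4 mL/min
CrCl ≈ 68 mL/min.
fezolukast: 45–89 mL/min → 60% of 250 mg = 150 mg.
quzacillin: 20–74 mL/min → 75% of 300 mg = 225 mg.
Total = 150 + 225 = 375 mg.

375 mg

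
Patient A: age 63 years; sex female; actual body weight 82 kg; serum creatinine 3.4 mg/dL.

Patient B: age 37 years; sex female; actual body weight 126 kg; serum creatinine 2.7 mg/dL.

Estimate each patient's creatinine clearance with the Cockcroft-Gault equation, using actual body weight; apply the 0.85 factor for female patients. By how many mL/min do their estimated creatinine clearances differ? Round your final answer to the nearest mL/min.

Patient A: CrCl = (140 − 63) × 82 / (72 × 3.4) × 0.85 = 6314.0 / 244.80 × 0.85 ≈ 21.9 mL/min
Patient B: CrCl = (140 − 37) × 126 / (72 × 2.7) × 0.85 = 12978.0 / 194.40 × 0.85 ≈ 56.7 mL/min
|21.9 − 56.7| = 34.8 mL/min

35 mL/min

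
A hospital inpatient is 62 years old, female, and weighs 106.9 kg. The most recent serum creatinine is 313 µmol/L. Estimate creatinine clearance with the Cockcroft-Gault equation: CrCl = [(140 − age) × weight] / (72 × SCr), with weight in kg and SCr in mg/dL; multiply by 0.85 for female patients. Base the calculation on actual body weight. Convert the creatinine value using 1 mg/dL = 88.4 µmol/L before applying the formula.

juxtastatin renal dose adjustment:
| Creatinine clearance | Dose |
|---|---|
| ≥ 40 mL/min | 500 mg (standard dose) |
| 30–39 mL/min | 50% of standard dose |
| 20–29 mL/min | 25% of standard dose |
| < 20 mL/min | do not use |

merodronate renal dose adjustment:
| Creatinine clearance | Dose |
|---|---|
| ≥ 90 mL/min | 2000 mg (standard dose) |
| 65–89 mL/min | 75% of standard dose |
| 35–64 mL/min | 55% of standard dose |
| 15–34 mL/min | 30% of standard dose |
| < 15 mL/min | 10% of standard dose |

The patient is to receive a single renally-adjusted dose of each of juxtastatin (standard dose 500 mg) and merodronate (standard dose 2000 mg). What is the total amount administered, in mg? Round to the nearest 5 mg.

SCr = 313 / 88.4 = 3.541 mg/dL
CrCl = (140 − 62) × 106.9 / (72 × 3.541) × 0.85 = 8338.2 / 254.95 × 0.85 ≈ 27.8 mL/min
CrCl ≈ 28 mL/min.
juxtastatin: 20–29 mL/min → 25% of 500 mg = 125 mg.
merodronate: 15–34 mL/min → 30% of 2000 mg = 600 mg.
Total = 125 + 600 = 725 mg.

725 mg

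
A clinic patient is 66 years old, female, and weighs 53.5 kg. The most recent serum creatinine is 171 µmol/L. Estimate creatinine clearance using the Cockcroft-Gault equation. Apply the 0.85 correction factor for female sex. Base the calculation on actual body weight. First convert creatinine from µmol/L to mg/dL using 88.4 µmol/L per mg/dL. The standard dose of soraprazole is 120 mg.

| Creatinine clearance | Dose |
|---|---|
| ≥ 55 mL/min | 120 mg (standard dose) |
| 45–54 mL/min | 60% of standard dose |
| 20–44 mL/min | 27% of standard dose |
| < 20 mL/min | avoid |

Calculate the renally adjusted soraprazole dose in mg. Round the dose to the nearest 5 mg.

SCr = 171 / 88.4 = 1.934 mg/dL
CrCl = (140 − 66) × 53.5 / (72 × 1.934) × 0.85 = 3959.0 / 139.25 × 0.85 ≈ 24.2 mL/min
CrCl ≈ 24 mL/min → bracket 20–44 mL/min.
27% of 120 mg = 32.4 mg → 30 mg

30 mg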